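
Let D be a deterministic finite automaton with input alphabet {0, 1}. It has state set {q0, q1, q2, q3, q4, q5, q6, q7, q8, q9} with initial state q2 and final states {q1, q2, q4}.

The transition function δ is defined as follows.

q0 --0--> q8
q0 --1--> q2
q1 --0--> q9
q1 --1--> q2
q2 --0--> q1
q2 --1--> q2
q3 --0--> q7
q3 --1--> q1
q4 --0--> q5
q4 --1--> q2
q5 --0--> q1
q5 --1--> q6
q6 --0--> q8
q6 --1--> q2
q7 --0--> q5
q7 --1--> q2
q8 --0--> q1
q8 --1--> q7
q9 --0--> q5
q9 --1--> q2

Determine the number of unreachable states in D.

BFS from q2 reaches {q1, q2, q5, q6, q7, q8, q9}; the 3 state(s) q0, q3, q4 are never visited.

3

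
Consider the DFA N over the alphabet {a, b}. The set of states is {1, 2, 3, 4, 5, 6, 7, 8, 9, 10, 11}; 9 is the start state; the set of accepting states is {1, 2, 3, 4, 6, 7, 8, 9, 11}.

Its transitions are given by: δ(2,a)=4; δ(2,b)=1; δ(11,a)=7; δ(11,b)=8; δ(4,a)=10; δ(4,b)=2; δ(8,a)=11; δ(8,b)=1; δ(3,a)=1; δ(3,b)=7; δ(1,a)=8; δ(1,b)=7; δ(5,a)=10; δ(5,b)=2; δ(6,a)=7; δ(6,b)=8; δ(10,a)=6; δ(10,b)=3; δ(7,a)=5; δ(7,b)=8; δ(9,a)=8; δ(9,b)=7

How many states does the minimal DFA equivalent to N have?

Every state is reachable, so we keep all 11.
Initial partition by acceptance: {1,2,3,4,6,7,8,9,11} | {5,10}.
Split {1,2,3,4,6,7,8,9,11} by δ(·,a) → {1,2,3,6,8,9,11} and {4,7}.
On input a, block {1,2,3,6,8,9,11} splits into {1,3,8,9} and {2,6,11}.
Refine {1,3,8,9} on symbol a: members go to different blocks, giving {1,3,9} and {8}.
Refine {1,3,9} on symbol a: members go to different blocks, giving {1,9} and {3}.
Split {5,10} by δ(·,a) → {5} and {10}.
Refine {4,7} on symbol a: members go to different blocks, giving {4} and {7}.
On input a, block {2,6,11} splits into {6,11} and {2}.
No further refinement is possible. Final partition (9 blocks): {1,9} | {5} | {4} | {6,11} | {8} | {3} | {10} | {7} | {2}.

9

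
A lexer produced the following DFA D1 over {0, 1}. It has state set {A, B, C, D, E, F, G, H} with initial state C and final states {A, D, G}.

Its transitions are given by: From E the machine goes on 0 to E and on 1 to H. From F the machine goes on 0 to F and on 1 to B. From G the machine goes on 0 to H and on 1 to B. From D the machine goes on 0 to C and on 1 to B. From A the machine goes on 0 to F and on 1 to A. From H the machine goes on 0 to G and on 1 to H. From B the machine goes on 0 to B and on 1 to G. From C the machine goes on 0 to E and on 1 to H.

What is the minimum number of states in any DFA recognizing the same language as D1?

4

First remove the unreachable states {A,D,F}; 5 states remain.
Start with accepting vs non-accepting: {G} | {B,C,E,H}.
On input 0, block {B,C,E,H} splits into {B,C,E} and {H}.
Split {B,C,E} by δ(·,1) → {C,E} and {B}.
Stable partition: {G} | {C,E} | {H} | {B} — 4 equivalence classes.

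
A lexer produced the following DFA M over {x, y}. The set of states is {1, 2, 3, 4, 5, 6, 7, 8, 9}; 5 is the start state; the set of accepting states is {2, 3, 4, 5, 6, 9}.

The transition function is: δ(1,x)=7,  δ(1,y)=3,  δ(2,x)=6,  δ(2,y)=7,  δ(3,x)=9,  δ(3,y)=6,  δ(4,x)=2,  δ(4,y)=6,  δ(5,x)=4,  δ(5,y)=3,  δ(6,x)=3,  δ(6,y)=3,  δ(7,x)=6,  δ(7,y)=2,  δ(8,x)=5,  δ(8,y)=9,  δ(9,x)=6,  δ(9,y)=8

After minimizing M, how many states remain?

States {1} cannot be reached from the start state, so discard them.
P0 = {2,3,4,5,6,9} | {7,8}.
On input y, block {2,3,4,5,6,9} splits into {3,4,5,6} and {2,9}.
Split {3,4,5,6} by δ(·,x) → {3,4} and {5,6}.
No further refinement is possible. Final partition (4 blocks): {3,4} | {7,8} | {2,9} | {5,6}.

4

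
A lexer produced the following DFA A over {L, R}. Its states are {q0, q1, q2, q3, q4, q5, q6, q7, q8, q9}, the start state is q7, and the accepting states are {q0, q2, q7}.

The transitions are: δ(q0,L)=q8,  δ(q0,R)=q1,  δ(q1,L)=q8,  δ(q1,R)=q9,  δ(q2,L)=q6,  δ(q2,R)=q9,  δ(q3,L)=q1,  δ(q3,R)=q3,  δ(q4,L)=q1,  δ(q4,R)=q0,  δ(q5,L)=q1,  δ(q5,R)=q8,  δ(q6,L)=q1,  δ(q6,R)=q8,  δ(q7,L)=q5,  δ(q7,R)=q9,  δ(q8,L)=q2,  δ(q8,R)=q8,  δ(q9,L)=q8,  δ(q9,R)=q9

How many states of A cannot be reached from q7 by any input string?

3

BFS from q7 reaches {q1, q2, q5, q6, q7, q8, q9}; the 3 state(s) q0, q3, q4 are never visited.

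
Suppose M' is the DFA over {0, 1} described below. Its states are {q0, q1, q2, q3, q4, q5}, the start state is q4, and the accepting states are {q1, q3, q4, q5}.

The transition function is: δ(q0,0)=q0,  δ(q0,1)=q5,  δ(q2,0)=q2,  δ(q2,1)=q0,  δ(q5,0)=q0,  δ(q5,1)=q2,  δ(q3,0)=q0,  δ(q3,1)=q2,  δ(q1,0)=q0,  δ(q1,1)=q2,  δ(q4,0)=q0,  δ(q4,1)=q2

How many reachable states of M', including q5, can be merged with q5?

States {q1,q3} cannot be reached from the start state, so discard them.
Initial partition by acceptance: {q4,q5} | {q0,q2}.
Refine {q0,q2} on symbol 1: members go to different blocks, giving {q0} and {q2}.
The partition is now stable with 3 blocks: {q4,q5} | {q0} | {q2}.
State q5 belongs to the block {q4,q5}, which has 2 states.

2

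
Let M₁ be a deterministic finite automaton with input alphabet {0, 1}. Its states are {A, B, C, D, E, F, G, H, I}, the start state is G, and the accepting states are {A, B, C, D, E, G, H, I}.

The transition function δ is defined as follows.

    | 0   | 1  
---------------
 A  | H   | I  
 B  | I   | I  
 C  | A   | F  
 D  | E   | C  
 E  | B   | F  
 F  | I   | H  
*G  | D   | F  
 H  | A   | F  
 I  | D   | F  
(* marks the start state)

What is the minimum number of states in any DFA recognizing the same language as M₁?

3

All states are reachable from the start state.
Initial partition by acceptance: {A,B,C,D,E,G,H,I} | {F}.
Refine {A,B,C,D,E,G,H,I} on symbol 1: members go to different blocks, giving {C,E,G,H,I} and {A,B,D}.
Stable partition: {C,E,G,H,I} | {F} | {A,B,D} — 3 equivalence classes.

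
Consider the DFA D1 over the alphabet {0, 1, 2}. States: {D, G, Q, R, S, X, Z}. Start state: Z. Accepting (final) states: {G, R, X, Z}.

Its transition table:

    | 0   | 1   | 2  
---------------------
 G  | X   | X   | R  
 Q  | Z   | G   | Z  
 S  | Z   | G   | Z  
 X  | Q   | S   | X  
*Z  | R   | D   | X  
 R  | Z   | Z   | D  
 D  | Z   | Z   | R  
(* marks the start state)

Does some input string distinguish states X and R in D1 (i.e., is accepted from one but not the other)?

Initial partition by acceptance: {G,R,X,Z} | {D,Q,S}.
Refine {G,R,X,Z} on symbol 0: members go to different blocks, giving {G,R,Z} and {X}.
On input 0, block {G,R,Z} splits into {R,Z} and {G}.
On input 1, block {R,Z} splits into {R} and {Z}.
On input 1, block {D,Q,S} splits into {Q,S} and {D}.
No further refinement is possible. Final partition (6 blocks): {R} | {Q,S} | {X} | {G} | {Z} | {D}.
X and R end up in different blocks, so they are distinguishable. For instance, the string '0' is accepted from only R.

Yes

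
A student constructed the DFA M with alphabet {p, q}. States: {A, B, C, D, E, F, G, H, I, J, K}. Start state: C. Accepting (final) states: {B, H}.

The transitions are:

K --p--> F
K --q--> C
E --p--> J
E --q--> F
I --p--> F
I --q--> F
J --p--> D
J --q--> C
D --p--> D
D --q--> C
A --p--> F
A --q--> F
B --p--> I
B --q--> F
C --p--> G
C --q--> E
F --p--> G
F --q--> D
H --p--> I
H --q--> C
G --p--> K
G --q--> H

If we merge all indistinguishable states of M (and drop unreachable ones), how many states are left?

5

States {A,B} cannot be reached from the start state, so discard them.
P0 = {H} | {C,D,E,F,G,I,J,K}.
Split {C,D,E,F,G,I,J,K} by δ(·,q) → {C,D,E,F,I,J,K} and {G}.
Refine {C,D,E,F,I,J,K} on symbol p: members go to different blocks, giving {D,E,I,J,K} and {C,F}.
Refine {D,E,I,J,K} on symbol p: members go to different blocks, giving {D,E,J} and {I,K}.
The partition is now stable with 5 blocks: {H} | {D,E,J} | {G} | {C,F} | {I,K}.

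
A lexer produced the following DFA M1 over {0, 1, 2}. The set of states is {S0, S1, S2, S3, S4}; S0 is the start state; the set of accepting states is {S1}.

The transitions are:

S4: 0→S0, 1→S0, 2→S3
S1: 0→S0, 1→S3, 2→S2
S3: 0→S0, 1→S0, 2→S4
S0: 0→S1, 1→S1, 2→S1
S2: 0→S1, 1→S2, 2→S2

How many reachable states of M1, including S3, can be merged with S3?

2

Every state is reachable, so we keep all 5.
Start with accepting vs non-accepting: {S1} | {S0,S2,S3,S4}.
On input 0, block {S0,S2,S3,S4} splits into {S0,S2} and {S3,S4}.
Split {S0,S2} by δ(·,1) → {S0} and {S2}.
The partition is now stable with 4 blocks: {S1} | {S0} | {S3,S4} | {S2}.
The equivalence class containing S3 is {S3,S4}, of size 2.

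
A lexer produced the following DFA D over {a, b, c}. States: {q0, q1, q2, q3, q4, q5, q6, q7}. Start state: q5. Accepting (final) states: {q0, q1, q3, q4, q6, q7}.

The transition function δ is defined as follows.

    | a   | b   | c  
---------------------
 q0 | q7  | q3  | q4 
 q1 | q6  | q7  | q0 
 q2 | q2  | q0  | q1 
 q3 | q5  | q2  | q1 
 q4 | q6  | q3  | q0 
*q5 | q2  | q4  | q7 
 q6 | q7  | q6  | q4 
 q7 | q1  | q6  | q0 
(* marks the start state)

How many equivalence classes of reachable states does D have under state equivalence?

All states are reachable from the start state.
Initial partition by acceptance: {q0,q1,q3,q4,q6,q7} | {q2,q5}.
On input a, block {q0,q1,q3,q4,q6,q7} splits into {q0,q1,q4,q6,q7} and {q3}.
Split {q0,q1,q4,q6,q7} by δ(·,b) → {q1,q6,q7} and {q0,q4}.
Stable partition: {q1,q6,q7} | {q2,q5} | {q3} | {q0,q4} — 4 equivalence classes.

4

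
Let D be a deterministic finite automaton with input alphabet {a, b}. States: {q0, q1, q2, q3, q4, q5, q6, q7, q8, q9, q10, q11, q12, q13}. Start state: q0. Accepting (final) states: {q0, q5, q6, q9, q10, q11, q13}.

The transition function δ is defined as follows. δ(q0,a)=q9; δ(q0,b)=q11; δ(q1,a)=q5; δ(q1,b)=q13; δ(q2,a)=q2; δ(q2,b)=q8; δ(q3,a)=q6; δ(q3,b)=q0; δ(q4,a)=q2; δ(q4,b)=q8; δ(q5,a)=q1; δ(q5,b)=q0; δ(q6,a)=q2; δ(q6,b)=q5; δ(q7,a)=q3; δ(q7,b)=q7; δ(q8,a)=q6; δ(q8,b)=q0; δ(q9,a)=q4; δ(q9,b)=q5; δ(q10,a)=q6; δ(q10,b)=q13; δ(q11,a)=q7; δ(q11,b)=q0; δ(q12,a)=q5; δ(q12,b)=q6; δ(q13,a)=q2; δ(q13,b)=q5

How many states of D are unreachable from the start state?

No path from q0 leads to q10, q12; the other 12 states are all reachable.

2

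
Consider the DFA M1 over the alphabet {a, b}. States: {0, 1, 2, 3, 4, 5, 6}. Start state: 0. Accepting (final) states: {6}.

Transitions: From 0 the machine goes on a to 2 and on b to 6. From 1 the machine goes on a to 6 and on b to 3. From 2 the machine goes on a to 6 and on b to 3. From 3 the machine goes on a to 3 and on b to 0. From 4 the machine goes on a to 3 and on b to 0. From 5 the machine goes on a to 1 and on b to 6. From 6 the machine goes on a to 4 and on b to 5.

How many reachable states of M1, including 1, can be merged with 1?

Start with accepting vs non-accepting: {6} | {0,1,2,3,4,5}.
On input a, block {0,1,2,3,4,5} splits into {0,3,4,5} and {1,2}.
Refine {0,3,4,5} on symbol a: members go to different blocks, giving {0,5} and {3,4}.
The partition is now stable with 4 blocks: {6} | {0,5} | {1,2} | {3,4}.
The equivalence class containing 1 is {1,2}, of size 2.

2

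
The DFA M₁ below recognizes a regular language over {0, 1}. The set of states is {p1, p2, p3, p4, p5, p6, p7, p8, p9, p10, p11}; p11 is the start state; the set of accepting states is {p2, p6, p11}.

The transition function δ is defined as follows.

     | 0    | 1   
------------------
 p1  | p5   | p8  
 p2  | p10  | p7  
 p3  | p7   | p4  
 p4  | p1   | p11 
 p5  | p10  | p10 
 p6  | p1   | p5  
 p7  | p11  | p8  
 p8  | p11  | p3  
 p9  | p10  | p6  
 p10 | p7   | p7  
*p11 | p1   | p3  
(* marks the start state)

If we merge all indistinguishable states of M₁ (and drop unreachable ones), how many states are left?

8

States {p2,p6,p9} cannot be reached from the start state, so discard them.
P0 = {p11} | {p1,p3,p4,p5,p7,p8,p10}.
Split {p1,p3,p4,p5,p7,p8,p10} by δ(·,0) → {p1,p3,p4,p5,p10} and {p7,p8}.
Refine {p1,p3,p4,p5,p10} on symbol 0: members go to different blocks, giving {p1,p4,p5} and {p3,p10}.
Split {p1,p4,p5} by δ(·,0) → {p1,p4} and {p5}.
Split {p1,p4} by δ(·,0) → {p1} and {p4}.
Split {p7,p8} by δ(·,1) → {p7} and {p8}.
On input 1, block {p3,p10} splits into {p3} and {p10}.
No further refinement is possible. Final partition (8 blocks): {p11} | {p1} | {p7} | {p3} | {p5} | {p4} | {p8} | {p10}.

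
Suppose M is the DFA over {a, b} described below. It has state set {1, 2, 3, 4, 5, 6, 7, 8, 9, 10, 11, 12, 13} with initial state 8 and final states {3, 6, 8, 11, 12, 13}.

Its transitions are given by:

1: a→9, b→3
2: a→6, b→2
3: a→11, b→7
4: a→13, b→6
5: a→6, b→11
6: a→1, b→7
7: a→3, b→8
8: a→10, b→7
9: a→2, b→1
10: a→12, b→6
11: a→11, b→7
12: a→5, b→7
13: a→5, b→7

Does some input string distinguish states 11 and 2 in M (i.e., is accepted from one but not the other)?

Yes

States {4,13} cannot be reached from the start state, so discard them.
P0 = {3,6,8,11,12} | {1,2,5,7,9,10}.
On input a, block {3,6,8,11,12} splits into {6,8,12} and {3,11}.
Refine {1,2,5,7,9,10} on symbol a: members go to different blocks, giving {2,5,10} and {1,9} and {7}.
Refine {6,8,12} on symbol a: members go to different blocks, giving {8,12} and {6}.
On input a, block {2,5,10} splits into {2,5} and {10}.
On input a, block {8,12} splits into {8} and {12}.
On input b, block {2,5} splits into {2} and {5}.
On input a, block {1,9} splits into {1} and {9}.
No further refinement is possible. Final partition (10 blocks): {8} | {2} | {3,11} | {1} | {7} | {6} | {10} | {12} | {5} | {9}.
11 and 2 end up in different blocks, so they are distinguishable. For instance, the string 'ε' is accepted from only 11.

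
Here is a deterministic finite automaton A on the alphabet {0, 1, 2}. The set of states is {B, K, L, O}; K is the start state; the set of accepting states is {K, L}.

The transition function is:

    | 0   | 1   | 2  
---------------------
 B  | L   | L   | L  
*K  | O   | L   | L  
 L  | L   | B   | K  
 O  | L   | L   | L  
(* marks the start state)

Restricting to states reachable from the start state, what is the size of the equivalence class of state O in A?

2

Initial partition by acceptance: {K,L} | {B,O}.
Split {K,L} by δ(·,0) → {L} and {K}.
Stable partition: {L} | {B,O} | {K} — 3 equivalence classes.
State O belongs to the block {B,O}, which has 2 states.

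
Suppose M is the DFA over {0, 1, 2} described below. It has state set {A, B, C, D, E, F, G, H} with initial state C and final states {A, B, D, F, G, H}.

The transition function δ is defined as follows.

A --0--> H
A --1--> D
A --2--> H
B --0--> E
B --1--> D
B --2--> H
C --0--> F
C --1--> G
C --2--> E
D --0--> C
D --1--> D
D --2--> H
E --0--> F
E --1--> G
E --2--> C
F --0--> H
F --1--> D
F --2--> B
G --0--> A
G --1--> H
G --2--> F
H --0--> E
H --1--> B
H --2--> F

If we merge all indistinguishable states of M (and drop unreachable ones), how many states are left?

P0 = {A,B,D,F,G,H} | {C,E}.
Refine {A,B,D,F,G,H} on symbol 0: members go to different blocks, giving {A,F,G} and {B,D,H}.
Refine {A,F,G} on symbol 0: members go to different blocks, giving {A,F} and {G}.
On input 2, block {B,D,H} splits into {B,D} and {H}.
Refine {A,F} on symbol 2: members go to different blocks, giving {A} and {F}.
Stable partition: {A} | {C,E} | {B,D} | {G} | {H} | {F} — 6 equivalence classes.

6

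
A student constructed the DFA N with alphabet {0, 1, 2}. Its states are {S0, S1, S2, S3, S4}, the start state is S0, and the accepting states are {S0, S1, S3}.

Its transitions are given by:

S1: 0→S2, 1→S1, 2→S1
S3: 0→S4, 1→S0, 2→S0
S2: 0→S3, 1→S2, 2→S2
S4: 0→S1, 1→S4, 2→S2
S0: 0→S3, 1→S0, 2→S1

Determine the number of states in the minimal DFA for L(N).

5

Every state is reachable, so we keep all 5.
Initial partition by acceptance: {S0,S1,S3} | {S2,S4}.
Split {S0,S1,S3} by δ(·,0) → {S1,S3} and {S0}.
Split {S1,S3} by δ(·,1) → {S1} and {S3}.
Refine {S2,S4} on symbol 0: members go to different blocks, giving {S2} and {S4}.
Stable partition: {S1} | {S2} | {S0} | {S3} | {S4} — 5 equivalence classes.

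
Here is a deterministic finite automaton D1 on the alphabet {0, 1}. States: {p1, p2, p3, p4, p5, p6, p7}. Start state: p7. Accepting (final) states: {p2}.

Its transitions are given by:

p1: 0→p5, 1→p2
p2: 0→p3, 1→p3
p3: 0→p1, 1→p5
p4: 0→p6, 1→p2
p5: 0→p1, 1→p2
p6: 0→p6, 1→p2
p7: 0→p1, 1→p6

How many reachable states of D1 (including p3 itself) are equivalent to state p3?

Reachable states from the start: {p1,p2,p3,p5,p6,p7}. Unreachable: {p4} — drop them.
P0 = {p2} | {p1,p3,p5,p6,p7}.
Split {p1,p3,p5,p6,p7} by δ(·,1) → {p1,p5,p6} and {p3,p7}.
Stable partition: {p2} | {p1,p5,p6} | {p3,p7} — 3 equivalence classes.
The equivalence class containing p3 is {p3,p7}, of size 2.

2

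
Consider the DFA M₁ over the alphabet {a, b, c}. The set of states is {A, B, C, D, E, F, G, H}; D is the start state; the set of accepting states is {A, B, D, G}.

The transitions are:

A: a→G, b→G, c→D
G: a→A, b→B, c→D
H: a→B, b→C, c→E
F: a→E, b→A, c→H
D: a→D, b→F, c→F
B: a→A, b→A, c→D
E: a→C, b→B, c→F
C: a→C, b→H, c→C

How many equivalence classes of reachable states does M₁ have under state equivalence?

6

Start with accepting vs non-accepting: {A,B,D,G} | {C,E,F,H}.
On input b, block {A,B,D,G} splits into {A,B,G} and {D}.
Split {C,E,F,H} by δ(·,a) → {C,E,F} and {H}.
On input b, block {C,E,F} splits into {E,F} and {C}.
Split {E,F} by δ(·,a) → {E} and {F}.
No further refinement is possible. Final partition (6 blocks): {A,B,G} | {E} | {D} | {H} | {C} | {F}.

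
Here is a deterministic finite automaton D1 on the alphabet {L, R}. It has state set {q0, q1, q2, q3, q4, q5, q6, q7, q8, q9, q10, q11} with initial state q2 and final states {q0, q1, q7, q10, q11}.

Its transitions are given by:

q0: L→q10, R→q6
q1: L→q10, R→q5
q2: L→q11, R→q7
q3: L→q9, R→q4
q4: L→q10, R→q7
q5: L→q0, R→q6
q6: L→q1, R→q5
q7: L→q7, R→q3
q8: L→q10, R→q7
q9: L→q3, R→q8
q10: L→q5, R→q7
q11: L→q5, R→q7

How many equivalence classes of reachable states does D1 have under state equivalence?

All states are reachable from the start state.
Initial partition by acceptance: {q0,q1,q7,q10,q11} | {q2,q3,q4,q5,q6,q8,q9}.
Split {q0,q1,q7,q10,q11} by δ(·,L) → {q0,q1,q7} and {q10,q11}.
Split {q0,q1,q7} by δ(·,L) → {q0,q1} and {q7}.
On input L, block {q2,q3,q4,q5,q6,q8,q9} splits into {q2,q4,q8} and {q3,q9} and {q5,q6}.
The partition is now stable with 6 blocks: {q0,q1} | {q2,q4,q8} | {q10,q11} | {q7} | {q3,q9} | {q5,q6}.

6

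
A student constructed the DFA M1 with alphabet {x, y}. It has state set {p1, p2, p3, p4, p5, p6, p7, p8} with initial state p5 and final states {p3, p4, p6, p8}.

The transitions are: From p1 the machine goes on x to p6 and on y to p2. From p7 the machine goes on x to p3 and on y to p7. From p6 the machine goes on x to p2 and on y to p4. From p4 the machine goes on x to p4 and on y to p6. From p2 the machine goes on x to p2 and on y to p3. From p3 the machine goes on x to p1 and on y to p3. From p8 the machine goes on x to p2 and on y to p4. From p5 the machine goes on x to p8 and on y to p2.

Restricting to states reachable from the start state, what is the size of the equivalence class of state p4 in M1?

Reachable states from the start: {p1,p2,p3,p4,p5,p6,p8}. Unreachable: {p7} — drop them.
Initial partition by acceptance: {p3,p4,p6,p8} | {p1,p2,p5}.
On input x, block {p3,p4,p6,p8} splits into {p3,p6,p8} and {p4}.
On input y, block {p3,p6,p8} splits into {p6,p8} and {p3}.
Split {p1,p2,p5} by δ(·,x) → {p1,p5} and {p2}.
The partition is now stable with 5 blocks: {p6,p8} | {p1,p5} | {p4} | {p3} | {p2}.
State p4 belongs to the block {p4}, which has 1 states.

1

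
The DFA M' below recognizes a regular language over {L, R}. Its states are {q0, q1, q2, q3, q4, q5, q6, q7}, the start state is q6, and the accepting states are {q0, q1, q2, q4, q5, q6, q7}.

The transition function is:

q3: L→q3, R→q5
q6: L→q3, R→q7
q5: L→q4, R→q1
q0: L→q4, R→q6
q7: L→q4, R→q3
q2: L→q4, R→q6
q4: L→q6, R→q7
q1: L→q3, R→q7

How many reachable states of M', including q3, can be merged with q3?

States {q0,q2} cannot be reached from the start state, so discard them.
Initial partition by acceptance: {q1,q4,q5,q6,q7} | {q3}.
On input L, block {q1,q4,q5,q6,q7} splits into {q4,q5,q7} and {q1,q6}.
On input L, block {q4,q5,q7} splits into {q5,q7} and {q4}.
On input R, block {q5,q7} splits into {q5} and {q7}.
No further refinement is possible. Final partition (5 blocks): {q5} | {q3} | {q1,q6} | {q4} | {q7}.
The equivalence class containing q3 is {q3}, of size 1.

1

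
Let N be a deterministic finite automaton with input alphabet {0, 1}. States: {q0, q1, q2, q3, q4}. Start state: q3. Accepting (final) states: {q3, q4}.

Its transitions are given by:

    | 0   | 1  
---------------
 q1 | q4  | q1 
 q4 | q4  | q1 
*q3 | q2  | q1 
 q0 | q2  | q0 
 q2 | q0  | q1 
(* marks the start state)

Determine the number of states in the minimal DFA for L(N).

Initial partition by acceptance: {q3,q4} | {q0,q1,q2}.
Split {q3,q4} by δ(·,0) → {q3} and {q4}.
Split {q0,q1,q2} by δ(·,0) → {q0,q2} and {q1}.
On input 1, block {q0,q2} splits into {q0} and {q2}.
The partition is now stable with 5 blocks: {q3} | {q0} | {q4} | {q1} | {q2}.

5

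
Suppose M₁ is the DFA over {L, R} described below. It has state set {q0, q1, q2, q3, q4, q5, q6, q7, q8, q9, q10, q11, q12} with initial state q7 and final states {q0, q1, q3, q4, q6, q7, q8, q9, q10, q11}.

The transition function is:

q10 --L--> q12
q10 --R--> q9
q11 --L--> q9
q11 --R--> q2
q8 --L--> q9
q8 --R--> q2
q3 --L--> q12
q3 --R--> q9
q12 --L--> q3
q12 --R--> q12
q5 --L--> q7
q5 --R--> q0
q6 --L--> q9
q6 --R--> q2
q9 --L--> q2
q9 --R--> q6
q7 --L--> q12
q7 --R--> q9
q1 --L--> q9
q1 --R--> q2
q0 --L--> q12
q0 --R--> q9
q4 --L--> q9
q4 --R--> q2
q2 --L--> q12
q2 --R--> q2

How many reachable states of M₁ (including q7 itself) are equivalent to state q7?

2

Reachable states from the start: {q2,q3,q6,q7,q9,q12}. Unreachable: {q0,q1,q4,q5,q8,q10,q11} — drop them.
Initial partition by acceptance: {q3,q6,q7,q9} | {q2,q12}.
Split {q3,q6,q7,q9} by δ(·,L) → {q3,q7,q9} and {q6}.
On input R, block {q3,q7,q9} splits into {q3,q7} and {q9}.
Split {q2,q12} by δ(·,L) → {q2} and {q12}.
No further refinement is possible. Final partition (5 blocks): {q3,q7} | {q2} | {q6} | {q9} | {q12}.
The equivalence class containing q7 is {q3,q7}, of size 2.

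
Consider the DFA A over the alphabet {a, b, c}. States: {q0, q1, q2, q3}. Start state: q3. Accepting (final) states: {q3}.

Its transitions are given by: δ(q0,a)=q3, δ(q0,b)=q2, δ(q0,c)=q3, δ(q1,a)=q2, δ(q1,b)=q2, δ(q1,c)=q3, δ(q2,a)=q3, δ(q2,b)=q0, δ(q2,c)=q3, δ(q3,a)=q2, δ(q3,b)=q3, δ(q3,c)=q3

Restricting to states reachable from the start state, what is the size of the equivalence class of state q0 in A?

2

Reachable states from the start: {q0,q2,q3}. Unreachable: {q1} — drop them.
P0 = {q3} | {q0,q2}.
No further refinement is possible. Final partition (2 blocks): {q3} | {q0,q2}.
State q0 belongs to the block {q0,q2}, which has 2 states.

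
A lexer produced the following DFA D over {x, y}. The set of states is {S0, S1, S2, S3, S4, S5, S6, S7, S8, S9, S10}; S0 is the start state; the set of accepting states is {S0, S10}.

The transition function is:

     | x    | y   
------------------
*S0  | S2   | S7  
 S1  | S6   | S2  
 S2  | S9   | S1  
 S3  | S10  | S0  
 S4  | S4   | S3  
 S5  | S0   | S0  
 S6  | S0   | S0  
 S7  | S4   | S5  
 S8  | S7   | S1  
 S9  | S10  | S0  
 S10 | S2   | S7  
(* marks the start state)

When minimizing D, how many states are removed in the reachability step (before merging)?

1

No path from S0 leads to S8; the other 10 states are all reachable.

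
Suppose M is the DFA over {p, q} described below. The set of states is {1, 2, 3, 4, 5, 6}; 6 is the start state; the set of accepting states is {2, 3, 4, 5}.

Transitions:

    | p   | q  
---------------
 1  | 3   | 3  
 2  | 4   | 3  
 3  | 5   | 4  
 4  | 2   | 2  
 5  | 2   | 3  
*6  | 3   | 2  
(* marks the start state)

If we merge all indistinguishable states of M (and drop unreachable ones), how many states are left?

Reachable states from the start: {2,3,4,5,6}. Unreachable: {1} — drop them.
P0 = {2,3,4,5} | {6}.
The partition is now stable with 2 blocks: {2,3,4,5} | {6}.

2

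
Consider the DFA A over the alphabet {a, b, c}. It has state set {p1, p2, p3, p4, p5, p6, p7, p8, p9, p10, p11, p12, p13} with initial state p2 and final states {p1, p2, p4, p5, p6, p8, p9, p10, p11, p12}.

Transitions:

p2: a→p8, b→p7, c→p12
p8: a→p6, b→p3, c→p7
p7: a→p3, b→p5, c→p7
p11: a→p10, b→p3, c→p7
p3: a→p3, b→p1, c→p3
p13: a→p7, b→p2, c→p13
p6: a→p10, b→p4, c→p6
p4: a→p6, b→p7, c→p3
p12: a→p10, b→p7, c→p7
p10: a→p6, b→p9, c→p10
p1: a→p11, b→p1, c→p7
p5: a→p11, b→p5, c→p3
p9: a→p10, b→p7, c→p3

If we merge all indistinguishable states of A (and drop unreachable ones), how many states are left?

5

First remove the unreachable states {p13}; 12 states remain.
Start with accepting vs non-accepting: {p1,p2,p4,p5,p6,p8,p9,p10,p11,p12} | {p3,p7}.
Split {p1,p2,p4,p5,p6,p8,p9,p10,p11,p12} by δ(·,b) → {p2,p4,p8,p9,p11,p12} and {p1,p5,p6,p10}.
On input a, block {p2,p4,p8,p9,p11,p12} splits into {p4,p8,p9,p11,p12} and {p2}.
Refine {p1,p5,p6,p10} on symbol a: members go to different blocks, giving {p1,p5} and {p6,p10}.
No further refinement is possible. Final partition (5 blocks): {p4,p8,p9,p11,p12} | {p3,p7} | {p1,p5} | {p2} | {p6,p10}.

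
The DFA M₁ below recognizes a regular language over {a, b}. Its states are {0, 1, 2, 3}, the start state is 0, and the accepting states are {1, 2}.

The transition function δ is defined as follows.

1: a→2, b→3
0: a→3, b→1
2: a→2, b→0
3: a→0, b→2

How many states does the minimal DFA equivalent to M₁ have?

Every state is reachable, so we keep all 4.
Initial partition by acceptance: {1,2} | {0,3}.
Stable partition: {1,2} | {0,3} — 2 equivalence classes.

2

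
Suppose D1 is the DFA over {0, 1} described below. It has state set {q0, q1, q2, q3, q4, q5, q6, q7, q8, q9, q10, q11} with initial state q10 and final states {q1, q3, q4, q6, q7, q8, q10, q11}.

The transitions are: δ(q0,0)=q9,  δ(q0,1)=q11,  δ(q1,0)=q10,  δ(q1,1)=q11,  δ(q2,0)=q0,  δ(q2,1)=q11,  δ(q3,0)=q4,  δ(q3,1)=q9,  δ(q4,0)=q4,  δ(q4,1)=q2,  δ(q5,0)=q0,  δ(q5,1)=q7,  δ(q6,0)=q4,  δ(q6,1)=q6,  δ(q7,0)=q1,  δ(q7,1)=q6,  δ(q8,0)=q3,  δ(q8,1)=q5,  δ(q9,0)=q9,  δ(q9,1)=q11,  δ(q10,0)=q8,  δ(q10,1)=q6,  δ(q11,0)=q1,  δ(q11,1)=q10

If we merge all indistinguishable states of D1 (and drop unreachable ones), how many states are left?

Initial partition by acceptance: {q1,q3,q4,q6,q7,q8,q10,q11} | {q0,q2,q5,q9}.
Split {q1,q3,q4,q6,q7,q8,q10,q11} by δ(·,1) → {q1,q6,q7,q10,q11} and {q3,q4,q8}.
Refine {q1,q6,q7,q10,q11} on symbol 0: members go to different blocks, giving {q1,q7,q11} and {q6,q10}.
On input 0, block {q1,q7,q11} splits into {q7,q11} and {q1}.
The partition is now stable with 5 blocks: {q7,q11} | {q0,q2,q5,q9} | {q3,q4,q8} | {q6,q10} | {q1}.

5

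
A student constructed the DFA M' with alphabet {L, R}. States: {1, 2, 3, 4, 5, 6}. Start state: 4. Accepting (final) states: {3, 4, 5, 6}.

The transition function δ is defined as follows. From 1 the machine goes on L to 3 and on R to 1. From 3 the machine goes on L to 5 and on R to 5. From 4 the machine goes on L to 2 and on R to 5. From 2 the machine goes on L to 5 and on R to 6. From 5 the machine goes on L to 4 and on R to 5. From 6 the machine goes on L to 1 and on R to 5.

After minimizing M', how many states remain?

Every state is reachable, so we keep all 6.
Start with accepting vs non-accepting: {3,4,5,6} | {1,2}.
On input L, block {3,4,5,6} splits into {3,5} and {4,6}.
On input L, block {3,5} splits into {3} and {5}.
On input L, block {1,2} splits into {1} and {2}.
On input L, block {4,6} splits into {4} and {6}.
No further refinement is possible. Final partition (6 blocks): {3} | {1} | {4} | {5} | {2} | {6}.

6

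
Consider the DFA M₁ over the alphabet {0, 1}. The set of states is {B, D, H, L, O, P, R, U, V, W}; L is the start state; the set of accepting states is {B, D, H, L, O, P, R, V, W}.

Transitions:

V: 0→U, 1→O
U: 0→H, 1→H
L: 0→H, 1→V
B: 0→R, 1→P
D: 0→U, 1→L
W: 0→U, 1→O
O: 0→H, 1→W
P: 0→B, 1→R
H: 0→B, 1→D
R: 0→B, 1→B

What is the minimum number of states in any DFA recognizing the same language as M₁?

Every state is reachable, so we keep all 10.
P0 = {B,D,H,L,O,P,R,V,W} | {U}.
Split {B,D,H,L,O,P,R,V,W} by δ(·,0) → {B,H,L,O,P,R} and {D,V,W}.
Split {B,H,L,O,P,R} by δ(·,1) → {H,L,O} and {B,P,R}.
On input 0, block {H,L,O} splits into {L,O} and {H}.
Stable partition: {L,O} | {U} | {D,V,W} | {B,P,R} | {H} — 5 equivalence classes.

5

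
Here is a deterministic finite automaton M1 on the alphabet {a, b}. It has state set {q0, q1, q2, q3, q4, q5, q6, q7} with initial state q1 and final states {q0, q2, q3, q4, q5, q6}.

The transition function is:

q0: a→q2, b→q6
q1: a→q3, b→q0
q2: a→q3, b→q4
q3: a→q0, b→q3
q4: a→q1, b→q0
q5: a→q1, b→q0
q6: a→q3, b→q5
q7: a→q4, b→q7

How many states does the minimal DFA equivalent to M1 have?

States {q7} cannot be reached from the start state, so discard them.
Initial partition by acceptance: {q0,q2,q3,q4,q5,q6} | {q1}.
Split {q0,q2,q3,q4,q5,q6} by δ(·,a) → {q0,q2,q3,q6} and {q4,q5}.
Split {q0,q2,q3,q6} by δ(·,b) → {q0,q3} and {q2,q6}.
Split {q0,q3} by δ(·,a) → {q0} and {q3}.
No further refinement is possible. Final partition (5 blocks): {q0} | {q1} | {q4,q5} | {q2,q6} | {q3}.

5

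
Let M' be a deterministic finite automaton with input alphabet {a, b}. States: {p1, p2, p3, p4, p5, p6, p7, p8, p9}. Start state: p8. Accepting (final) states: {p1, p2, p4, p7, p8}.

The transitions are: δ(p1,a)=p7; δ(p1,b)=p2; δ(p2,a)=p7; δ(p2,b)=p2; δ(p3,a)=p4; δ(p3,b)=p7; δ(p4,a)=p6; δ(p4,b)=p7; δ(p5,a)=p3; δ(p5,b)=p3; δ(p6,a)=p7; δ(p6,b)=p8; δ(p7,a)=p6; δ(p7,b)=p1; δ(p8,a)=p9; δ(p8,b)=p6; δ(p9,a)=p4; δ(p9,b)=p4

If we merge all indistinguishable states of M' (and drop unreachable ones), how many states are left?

6

States {p3,p5} cannot be reached from the start state, so discard them.
P0 = {p1,p2,p4,p7,p8} | {p6,p9}.
Refine {p1,p2,p4,p7,p8} on symbol a: members go to different blocks, giving {p4,p7,p8} and {p1,p2}.
Split {p4,p7,p8} by δ(·,b) → {p4} and {p7} and {p8}.
On input a, block {p6,p9} splits into {p6} and {p9}.
The partition is now stable with 6 blocks: {p4} | {p6} | {p1,p2} | {p7} | {p8} | {p9}.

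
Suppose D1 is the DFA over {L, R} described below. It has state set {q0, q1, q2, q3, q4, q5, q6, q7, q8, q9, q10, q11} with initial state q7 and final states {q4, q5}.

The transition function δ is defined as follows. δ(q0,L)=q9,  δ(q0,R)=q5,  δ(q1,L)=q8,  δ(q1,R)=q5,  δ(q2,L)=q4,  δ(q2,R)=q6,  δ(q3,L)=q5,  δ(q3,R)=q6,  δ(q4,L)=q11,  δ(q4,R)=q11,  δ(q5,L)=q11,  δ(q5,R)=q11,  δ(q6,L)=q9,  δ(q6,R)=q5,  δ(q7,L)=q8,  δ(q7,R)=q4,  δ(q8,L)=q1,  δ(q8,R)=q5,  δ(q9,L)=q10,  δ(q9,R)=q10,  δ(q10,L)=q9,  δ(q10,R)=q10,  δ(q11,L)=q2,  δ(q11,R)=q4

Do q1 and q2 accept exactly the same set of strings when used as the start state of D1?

No

First remove the unreachable states {q0,q3}; 10 states remain.
P0 = {q4,q5} | {q1,q2,q6,q7,q8,q9,q10,q11}.
On input L, block {q1,q2,q6,q7,q8,q9,q10,q11} splits into {q1,q6,q7,q8,q9,q10,q11} and {q2}.
Split {q1,q6,q7,q8,q9,q10,q11} by δ(·,L) → {q1,q6,q7,q8,q9,q10} and {q11}.
Split {q1,q6,q7,q8,q9,q10} by δ(·,R) → {q1,q6,q7,q8} and {q9,q10}.
Split {q1,q6,q7,q8} by δ(·,L) → {q1,q7,q8} and {q6}.
Stable partition: {q4,q5} | {q1,q7,q8} | {q2} | {q11} | {q9,q10} | {q6} — 6 equivalence classes.
q1 and q2 end up in different blocks, so they are distinguishable. For instance, the string 'L' is accepted from only q2.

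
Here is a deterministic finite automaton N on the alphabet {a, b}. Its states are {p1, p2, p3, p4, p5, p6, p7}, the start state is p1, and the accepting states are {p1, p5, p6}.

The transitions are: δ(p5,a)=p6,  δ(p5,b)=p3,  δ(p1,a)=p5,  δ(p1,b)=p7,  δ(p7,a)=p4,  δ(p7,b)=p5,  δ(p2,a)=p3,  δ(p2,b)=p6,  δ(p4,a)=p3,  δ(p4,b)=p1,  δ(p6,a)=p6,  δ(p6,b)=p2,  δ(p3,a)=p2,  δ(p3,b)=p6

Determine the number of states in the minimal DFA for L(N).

Every state is reachable, so we keep all 7.
P0 = {p1,p5,p6} | {p2,p3,p4,p7}.
Stable partition: {p1,p5,p6} | {p2,p3,p4,p7} — 2 equivalence classes.

2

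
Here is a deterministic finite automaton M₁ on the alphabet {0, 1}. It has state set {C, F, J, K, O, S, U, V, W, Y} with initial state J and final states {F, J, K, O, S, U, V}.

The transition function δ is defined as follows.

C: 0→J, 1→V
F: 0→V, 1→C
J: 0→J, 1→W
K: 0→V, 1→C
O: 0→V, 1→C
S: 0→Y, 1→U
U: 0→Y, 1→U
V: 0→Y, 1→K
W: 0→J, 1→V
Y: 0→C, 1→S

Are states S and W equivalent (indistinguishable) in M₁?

States {F,O} cannot be reached from the start state, so discard them.
Initial partition by acceptance: {J,K,S,U,V} | {C,W,Y}.
Refine {J,K,S,U,V} on symbol 0: members go to different blocks, giving {S,U,V} and {J,K}.
Refine {S,U,V} on symbol 1: members go to different blocks, giving {S,U} and {V}.
On input 0, block {C,W,Y} splits into {C,W} and {Y}.
Refine {J,K} on symbol 0: members go to different blocks, giving {J} and {K}.
Stable partition: {S,U} | {C,W} | {J} | {V} | {Y} | {K} — 6 equivalence classes.
S and W end up in different blocks, so they are distinguishable. For instance, the string 'ε' is accepted from only S.

No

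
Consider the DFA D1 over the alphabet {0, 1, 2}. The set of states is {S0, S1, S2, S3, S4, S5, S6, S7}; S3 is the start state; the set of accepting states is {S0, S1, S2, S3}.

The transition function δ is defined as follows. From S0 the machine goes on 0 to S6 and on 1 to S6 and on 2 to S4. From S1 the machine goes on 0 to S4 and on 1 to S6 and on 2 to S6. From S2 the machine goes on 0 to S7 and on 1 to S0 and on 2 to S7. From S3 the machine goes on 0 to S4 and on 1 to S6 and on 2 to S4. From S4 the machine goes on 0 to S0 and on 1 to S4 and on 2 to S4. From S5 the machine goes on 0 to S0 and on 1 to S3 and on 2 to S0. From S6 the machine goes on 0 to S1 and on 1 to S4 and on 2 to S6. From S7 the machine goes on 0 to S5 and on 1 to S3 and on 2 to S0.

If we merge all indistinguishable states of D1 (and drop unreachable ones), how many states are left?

2

First remove the unreachable states {S2,S5,S7}; 5 states remain.
P0 = {S0,S1,S3} | {S4,S6}.
Stable partition: {S0,S1,S3} | {S4,S6} — 2 equivalence classes.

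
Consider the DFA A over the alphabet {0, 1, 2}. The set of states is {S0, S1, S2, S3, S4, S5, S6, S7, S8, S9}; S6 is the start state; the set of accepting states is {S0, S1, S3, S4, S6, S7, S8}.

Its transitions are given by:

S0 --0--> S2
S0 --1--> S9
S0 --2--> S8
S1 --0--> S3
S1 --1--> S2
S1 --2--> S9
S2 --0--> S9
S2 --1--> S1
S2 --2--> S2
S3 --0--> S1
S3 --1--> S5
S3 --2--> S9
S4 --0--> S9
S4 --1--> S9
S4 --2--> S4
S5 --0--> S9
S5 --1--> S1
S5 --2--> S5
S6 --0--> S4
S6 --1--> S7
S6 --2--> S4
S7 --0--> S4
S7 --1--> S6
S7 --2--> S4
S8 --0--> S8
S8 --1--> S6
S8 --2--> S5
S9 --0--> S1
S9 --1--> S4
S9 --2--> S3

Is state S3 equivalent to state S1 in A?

Yes

First remove the unreachable states {S0,S8}; 8 states remain.
Initial partition by acceptance: {S1,S3,S4,S6,S7} | {S2,S5,S9}.
Split {S1,S3,S4,S6,S7} by δ(·,0) → {S1,S3,S6,S7} and {S4}.
Split {S1,S3,S6,S7} by δ(·,0) → {S1,S3} and {S6,S7}.
Split {S2,S5,S9} by δ(·,0) → {S2,S5} and {S9}.
No further refinement is possible. Final partition (5 blocks): {S1,S3} | {S2,S5} | {S4} | {S6,S7} | {S9}.
S3 and S1 lie in the same block of the stable partition, so they are equivalent — no string distinguishes them.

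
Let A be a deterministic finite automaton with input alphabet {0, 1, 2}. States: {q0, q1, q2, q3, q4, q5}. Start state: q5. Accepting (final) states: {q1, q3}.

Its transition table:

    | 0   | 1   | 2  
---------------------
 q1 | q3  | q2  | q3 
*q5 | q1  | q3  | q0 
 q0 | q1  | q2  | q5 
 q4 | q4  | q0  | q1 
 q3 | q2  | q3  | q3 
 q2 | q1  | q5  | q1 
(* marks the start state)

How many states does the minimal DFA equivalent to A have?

First remove the unreachable states {q4}; 5 states remain.
P0 = {q1,q3} | {q0,q2,q5}.
Split {q1,q3} by δ(·,0) → {q1} and {q3}.
On input 1, block {q0,q2,q5} splits into {q0,q2} and {q5}.
Split {q0,q2} by δ(·,1) → {q0} and {q2}.
No further refinement is possible. Final partition (5 blocks): {q1} | {q0} | {q3} | {q5} | {q2}.

5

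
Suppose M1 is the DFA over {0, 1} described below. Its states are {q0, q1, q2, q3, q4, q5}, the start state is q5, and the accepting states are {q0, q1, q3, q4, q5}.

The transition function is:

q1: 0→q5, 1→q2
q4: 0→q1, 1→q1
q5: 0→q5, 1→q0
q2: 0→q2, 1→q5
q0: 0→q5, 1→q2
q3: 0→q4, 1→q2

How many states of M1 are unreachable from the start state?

No path from q5 leads to q1, q3, q4; the other 3 states are all reachable.

3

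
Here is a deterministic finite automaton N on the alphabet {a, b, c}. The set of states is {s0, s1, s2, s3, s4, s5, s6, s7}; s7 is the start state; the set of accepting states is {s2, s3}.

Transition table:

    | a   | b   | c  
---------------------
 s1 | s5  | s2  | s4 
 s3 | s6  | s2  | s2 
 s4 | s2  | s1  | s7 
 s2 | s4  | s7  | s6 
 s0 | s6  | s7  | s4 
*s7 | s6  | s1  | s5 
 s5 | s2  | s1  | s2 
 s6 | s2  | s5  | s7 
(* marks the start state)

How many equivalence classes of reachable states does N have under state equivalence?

6

Reachable states from the start: {s1,s2,s4,s5,s6,s7}. Unreachable: {s0,s3} — drop them.
P0 = {s2} | {s1,s4,s5,s6,s7}.
Refine {s1,s4,s5,s6,s7} on symbol a: members go to different blocks, giving {s4,s5,s6} and {s1,s7}.
Refine {s4,s5,s6} on symbol b: members go to different blocks, giving {s4,s5} and {s6}.
On input c, block {s4,s5} splits into {s4} and {s5}.
On input a, block {s1,s7} splits into {s1} and {s7}.
The partition is now stable with 6 blocks: {s2} | {s4} | {s1} | {s6} | {s5} | {s7}.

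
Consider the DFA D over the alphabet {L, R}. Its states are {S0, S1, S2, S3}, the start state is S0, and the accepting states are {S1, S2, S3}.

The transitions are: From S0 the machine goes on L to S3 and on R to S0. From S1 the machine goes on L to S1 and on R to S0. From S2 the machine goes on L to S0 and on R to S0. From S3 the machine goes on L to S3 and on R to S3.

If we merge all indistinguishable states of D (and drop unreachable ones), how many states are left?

States {S1,S2} cannot be reached from the start state, so discard them.
P0 = {S3} | {S0}.
No further refinement is possible. Final partition (2 blocks): {S3} | {S0}.

2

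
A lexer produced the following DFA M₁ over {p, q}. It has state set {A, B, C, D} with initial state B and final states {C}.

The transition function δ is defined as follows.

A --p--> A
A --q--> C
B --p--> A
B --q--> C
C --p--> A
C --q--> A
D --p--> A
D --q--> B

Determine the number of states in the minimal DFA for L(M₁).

First remove the unreachable states {D}; 3 states remain.
Start with accepting vs non-accepting: {C} | {A,B}.
No further refinement is possible. Final partition (2 blocks): {C} | {A,B}.

2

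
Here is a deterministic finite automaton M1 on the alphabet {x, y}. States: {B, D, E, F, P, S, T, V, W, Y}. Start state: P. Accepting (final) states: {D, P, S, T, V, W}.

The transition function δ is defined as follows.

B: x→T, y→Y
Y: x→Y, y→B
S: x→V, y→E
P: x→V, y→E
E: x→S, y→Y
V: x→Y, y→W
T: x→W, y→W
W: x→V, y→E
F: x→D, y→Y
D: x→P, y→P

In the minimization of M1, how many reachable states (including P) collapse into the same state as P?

States {D,F} cannot be reached from the start state, so discard them.
Start with accepting vs non-accepting: {P,S,T,V,W} | {B,E,Y}.
On input x, block {P,S,T,V,W} splits into {P,S,T,W} and {V}.
Split {P,S,T,W} by δ(·,x) → {P,S,W} and {T}.
On input x, block {B,E,Y} splits into {E} and {B} and {Y}.
Stable partition: {P,S,W} | {E} | {V} | {T} | {B} | {Y} — 6 equivalence classes.
The equivalence class containing P is {P,S,W}, of size 3.

3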